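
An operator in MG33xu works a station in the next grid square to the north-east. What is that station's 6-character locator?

Longitude subsquare x = 23; +1 → 24, wraps to 0 = a, carry into square.
Longitude square 3; +1 → 4.
Latitude subsquare u = 20; +1 → 21 = v.

MG43av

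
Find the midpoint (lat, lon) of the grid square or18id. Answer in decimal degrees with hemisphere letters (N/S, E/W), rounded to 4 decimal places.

Field O=14, R=17: +14·20° lon, +17·10° lat → SW at lon 100°, lat 80°.
Square 1, 8: +1·2° lon, +8·1° lat → SW at lon 102°, lat 88°.
Subsquare i=8, d=3: +8·0.0833333° lon, +3·0.0416667° lat → SW at lon 102.667°, lat 88.125°.
Cell spans 0.0833333° lon × 0.0416667° lat. Centre is SW corner plus half of each.
latitude 88.1458° N, longitude 102.7083° E.

88.1458° N, 102.7083° E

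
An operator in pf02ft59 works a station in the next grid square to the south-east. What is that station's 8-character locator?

PF02ft68

Longitude extended square 5; +1 → 6.
Latitude extended square 9; −1 → 8.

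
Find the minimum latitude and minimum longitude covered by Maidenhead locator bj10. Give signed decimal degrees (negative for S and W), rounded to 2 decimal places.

Field B=1, J=9: +1·20° lon, +9·10° lat → SW at lon -160°, lat 0°.
Square 1, 0: +1·2° lon, +0·1° lat → SW at lon -158°, lat 0°.
latitude 0.00, longitude -158.00.

0.00, -158.00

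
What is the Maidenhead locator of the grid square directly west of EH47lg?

EH47kg

Longitude subsquare l = 11; −1 → 10 = k.
The latitude characters are unchanged.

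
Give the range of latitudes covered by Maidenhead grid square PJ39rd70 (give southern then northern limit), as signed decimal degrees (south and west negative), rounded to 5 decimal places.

9.12500, 9.12917

Field P=15, J=9: +15·20° lon, +9·10° lat → SW at lon 120°, lat 0°.
Square 3, 9: +3·2° lon, +9·1° lat → SW at lon 126°, lat 9°.
Subsquare r=17, d=3: +17·0.0833333° lon, +3·0.0416667° lat → SW at lon 127.417°, lat 9.125°.
Extended square 7, 0: +7·0.00833333° lon, +0·0.00416667° lat → SW at lon 127.475°, lat 9.125°.
Cell spans 0.00833333° lon × 0.00416667° lat.
south 9.12500, north 9.12917.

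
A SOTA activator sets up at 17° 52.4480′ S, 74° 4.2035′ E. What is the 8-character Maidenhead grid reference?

Shift to the Maidenhead origin (180°W, 90°S): lon 254.07006, lat 72.12587.
Field: 254.07006/20 → 12 → M, 72.12587/10 → 7 → H; chars MH.
Square: 14.07006/2 → 7, 2.12587/1 → 2; chars 72.
Subsquare: 0.07006/0.0833333 → 0 → a, 0.12587/0.0416667 → 3 → d; chars ad.
Extended square: 0.07006/0.00833333 → 8, 0.00087/0.00416667 → 0; chars 80.

MH72ad80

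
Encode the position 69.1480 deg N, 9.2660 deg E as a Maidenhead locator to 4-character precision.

JP49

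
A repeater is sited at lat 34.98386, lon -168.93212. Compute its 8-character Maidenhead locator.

AM54mx86

Shift to the Maidenhead origin (180°W, 90°S): lon 11.06788, lat 124.98386.
Field: 11.06788/20 → 0 → A, 124.98386/10 → 12 → M; chars AM.
Square: 11.06788/2 → 5, 4.98386/1 → 4; chars 54.
Subsquare: 1.06788/0.0833333 → 12 → m, 0.98386/0.0416667 → 23 → x; chars mx.
Extended square: 0.06788/0.00833333 → 8, 0.02553/0.00416667 → 6; chars 86.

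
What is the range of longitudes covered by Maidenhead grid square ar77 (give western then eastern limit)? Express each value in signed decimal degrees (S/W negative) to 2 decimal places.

Field A=0, R=17: +0·20° lon, +17·10° lat → SW at lon -180°, lat 80°.
Square 7, 7: +7·2° lon, +7·1° lat → SW at lon -166°, lat 87°.
Cell spans 2° lon × 1° lat.
west -166.00, east -164.00.

-166.00, -164.00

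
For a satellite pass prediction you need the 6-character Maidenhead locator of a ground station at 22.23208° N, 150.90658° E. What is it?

Add 180° to longitude and 90° to latitude: 330.9066, 112.2321.
Field: 330.9066/20 → 16 → Q, 112.2321/10 → 11 → L; chars QL.
Square: 10.9066/2 → 5, 2.2321/1 → 2; chars 52.
Subsquare: 0.9066/0.0833333 → 10 → k, 0.2321/0.0416667 → 5 → f; chars kf.

QL52kf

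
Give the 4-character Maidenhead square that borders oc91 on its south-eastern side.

Longitude square 9; +1 → 10, wraps to 0, carry into field.
Longitude field O = 14; +1 → 15 = P.
Latitude square 1; −1 → 0.

PC00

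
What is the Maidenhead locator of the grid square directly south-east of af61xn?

AF71am

Longitude subsquare x = 23; +1 → 24, wraps to 0 = a, carry into square.
Longitude square 6; +1 → 7.
Latitude subsquare n = 13; −1 → 12 = m.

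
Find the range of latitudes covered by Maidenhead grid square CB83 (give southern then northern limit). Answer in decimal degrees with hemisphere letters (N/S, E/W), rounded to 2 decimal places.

Field C=2, B=1: +2·20° lon, +1·10° lat → SW at lon -140°, lat -80°.
Square 8, 3: +8·2° lon, +3·1° lat → SW at lon -124°, lat -77°.
Cell spans 2° lon × 1° lat.
south 77.00° S, north 76.00° S.

77.00° S, 76.00° S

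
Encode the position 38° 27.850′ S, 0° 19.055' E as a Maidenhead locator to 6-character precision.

JF01dm

Offset from 180°W / 90°S: lon 180.3176°, lat 51.5358°.
Field: 180.3176/20 → 9 → J, 51.5358/10 → 5 → F; chars JF.
Square: 0.3176/2 → 0, 1.5358/1 → 1; chars 01.
Subsquare: 0.3176/0.0833333 → 3 → d, 0.5358/0.0416667 → 12 → m; chars dm.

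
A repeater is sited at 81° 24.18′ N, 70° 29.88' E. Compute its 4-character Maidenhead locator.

MR51

Offset from 180°W / 90°S: lon 250.50°, lat 171.40°.
Field (20°×10°, letters A–R): 250.50/20 → 12 → M, 171.40/10 → 17 → R; chars MR.
Square (2°×1°, digits 0–9): 10.50/2 → 5, 1.40/1 → 1; chars 51.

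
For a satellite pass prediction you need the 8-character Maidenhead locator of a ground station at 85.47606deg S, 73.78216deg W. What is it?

Offset from 180°W / 90°S: lon 106.21784°, lat 4.52394°.
Field: 106.21784/20 → 5 → F, 4.52394/10 → 0 → A; chars FA.
Square: 6.21784/2 → 3, 4.52394/1 → 4; chars 34.
Subsquare: 0.21784/0.0833333 → 2 → c, 0.52394/0.0416667 → 12 → m; chars cm.
Extended square: 0.05117/0.00833333 → 6, 0.02394/0.00416667 → 5; chars 65.

FA34cm65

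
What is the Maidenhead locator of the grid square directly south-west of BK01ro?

BK01qn

Longitude subsquare r = 17; −1 → 16 = q.
Latitude subsquare o = 14; −1 → 13 = n.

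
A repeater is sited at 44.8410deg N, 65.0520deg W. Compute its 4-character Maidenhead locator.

FN74

Offset from 180°W / 90°S: lon 114.95°, lat 134.84°.
Field: lon ⌊114.95/20⌋ = 5 → F; lat ⌊134.84/10⌋ = 13 → N.
Square: lon ⌊14.95/2⌋ = 7; lat ⌊4.84/1⌋ = 4.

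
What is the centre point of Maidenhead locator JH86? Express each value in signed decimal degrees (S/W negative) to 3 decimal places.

-13.500, 17.000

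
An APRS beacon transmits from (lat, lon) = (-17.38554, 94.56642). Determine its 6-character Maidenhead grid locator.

Add 180° to longitude and 90° to latitude: 274.5664, 72.6145.
Field: 274.5664/20 → 13 → N, 72.6145/10 → 7 → H; chars NH.
Square: 14.5664/2 → 7, 2.6145/1 → 2; chars 72.
Subsquare: 0.5664/0.0833333 → 6 → g, 0.6145/0.0416667 → 14 → o; chars go.

NH72go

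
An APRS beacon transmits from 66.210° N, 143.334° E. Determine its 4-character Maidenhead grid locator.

Offset from 180°W / 90°S: lon 323.33°, lat 156.21°.
Field: 323.33/20 → 16 → Q, 156.21/10 → 15 → P; chars QP.
Square: 3.33/2 → 1, 6.21/1 → 6; chars 16.

QP16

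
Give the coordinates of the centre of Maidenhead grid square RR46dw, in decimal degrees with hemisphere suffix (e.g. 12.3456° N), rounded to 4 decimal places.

Field R=17, R=17: +17·20° lon, +17·10° lat → SW at lon 160°, lat 80°.
Square 4, 6: +4·2° lon, +6·1° lat → SW at lon 168°, lat 86°.
Subsquare d=3, w=22: +3·0.0833333° lon, +22·0.0416667° lat → SW at lon 168.25°, lat 86.9167°.
Cell spans 0.0833333° lon × 0.0416667° lat. Centre is SW corner plus half of each.
latitude 86.9375° N, longitude 168.2917° E.

86.9375° N, 168.2917° E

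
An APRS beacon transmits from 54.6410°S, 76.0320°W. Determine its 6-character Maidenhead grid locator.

FD15xi

Shift to the Maidenhead origin (180°W, 90°S): lon 103.9680, lat 35.3590.
Field: 103.9680/20 → 5 → F, 35.3590/10 → 3 → D; chars FD.
Square: 3.9680/2 → 1, 5.3590/1 → 5; chars 15.
Subsquare: 1.9680/0.0833333 → 23 → x, 0.3590/0.0416667 → 8 → i; chars xi.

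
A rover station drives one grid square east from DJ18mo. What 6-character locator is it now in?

Longitude subsquare m = 12; +1 → 13 = n.
The latitude characters are unchanged.

DJ18no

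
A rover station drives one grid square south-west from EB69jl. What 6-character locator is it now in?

Longitude subsquare j = 9; −1 → 8 = i.
Latitude subsquare l = 11; −1 → 10 = k.

EB69ik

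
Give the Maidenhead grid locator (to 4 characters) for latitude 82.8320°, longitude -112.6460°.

DR32

Shift to the Maidenhead origin (180°W, 90°S): lon 67.35, lat 172.83.
Field (20°×10°, letters A–R): 67.35/20 → 3 → D, 172.83/10 → 17 → R; chars DR.
Square (2°×1°, digits 0–9): 7.35/2 → 3, 2.83/1 → 2; chars 32.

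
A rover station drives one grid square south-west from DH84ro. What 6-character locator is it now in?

DH84qn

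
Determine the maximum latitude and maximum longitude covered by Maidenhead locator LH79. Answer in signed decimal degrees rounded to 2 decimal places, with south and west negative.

Field L=11, H=7: +11·20° lon, +7·10° lat → SW at lon 40°, lat -20°.
Square 7, 9: +7·2° lon, +9·1° lat → SW at lon 54°, lat -11°.
Cell spans 2° lon × 1° lat. NE corner is SW corner plus one full cell.
latitude -10.00, longitude 56.00.

-10.00, 56.00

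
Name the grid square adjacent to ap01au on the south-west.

Longitude subsquare a = 0; −1 → -1, wraps to 23 = x, carry into square.
Longitude square 0; −1 → -1, wraps to 9, carry into field.
Longitude field A = 0; −1 → -1, wraps to 17 = R, wrapping around the antimeridian.
Latitude subsquare u = 20; −1 → 19 = t.

RP91xt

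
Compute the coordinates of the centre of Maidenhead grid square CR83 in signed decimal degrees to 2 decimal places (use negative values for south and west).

Field C=2, R=17: +2·20° lon, +17·10° lat → SW at lon -140°, lat 80°.
Square 8, 3: +8·2° lon, +3·1° lat → SW at lon -124°, lat 83°.
Cell spans 2° lon × 1° lat. Centre is SW corner plus half of each.
latitude 83.50, longitude -123.00.

83.50, -123.00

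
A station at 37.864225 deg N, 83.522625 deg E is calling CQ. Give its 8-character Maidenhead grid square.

Add 180° to longitude and 90° to latitude: 263.52263, 127.86423.
Field: 263.52263/20 → 13 → N, 127.86423/10 → 12 → M; chars NM.
Square: 3.52263/2 → 1, 7.86423/1 → 7; chars 17.
Subsquare: 1.52263/0.0833333 → 18 → s, 0.86423/0.0416667 → 20 → u; chars su.
Extended square: 0.02263/0.00833333 → 2, 0.03089/0.00416667 → 7; chars 27.

NM17su27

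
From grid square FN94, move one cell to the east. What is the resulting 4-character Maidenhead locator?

GN04

Longitude square 9; +1 → 10, wraps to 0, carry into field.
Longitude field F = 5; +1 → 6 = G.
The latitude characters are unchanged.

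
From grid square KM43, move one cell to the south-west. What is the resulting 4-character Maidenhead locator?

Longitude square 4; −1 → 3.
Latitude square 3; −1 → 2.

KM32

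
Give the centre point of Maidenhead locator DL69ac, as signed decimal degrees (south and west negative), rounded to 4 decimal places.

Field D=3, L=11: +3·20° lon, +11·10° lat → SW at lon -120°, lat 20°.
Square 6, 9: +6·2° lon, +9·1° lat → SW at lon -108°, lat 29°.
Subsquare a=0, c=2: +0·0.0833333° lon, +2·0.0416667° lat → SW at lon -108°, lat 29.0833°.
Cell spans 0.0833333° lon × 0.0416667° lat. Centre is SW corner plus half of each.
latitude 29.1042, longitude -107.9583.

29.1042, -107.9583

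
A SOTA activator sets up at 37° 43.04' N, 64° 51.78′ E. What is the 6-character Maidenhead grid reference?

MM27kr

Offset from 180°W / 90°S: lon 244.8630°, lat 127.7173°.
Field: 244.8630/20 → 12 → M, 127.7173/10 → 12 → M; chars MM.
Square: 4.8630/2 → 2, 7.7173/1 → 7; chars 27.
Subsquare: 0.8630/0.0833333 → 10 → k, 0.7173/0.0416667 → 17 → r; chars kr.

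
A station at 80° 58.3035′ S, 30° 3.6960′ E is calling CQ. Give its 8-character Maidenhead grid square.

Shift to the Maidenhead origin (180°W, 90°S): lon 210.06160, lat 9.02827.
Field (20°×10°, letters A–R): lon ⌊210.06160/20⌋ = 10 → K; lat ⌊9.02827/10⌋ = 0 → A.
Square (2°×1°, digits 0–9): lon ⌊10.06160/2⌋ = 5; lat ⌊9.02827/1⌋ = 9.
Subsquare (5′×2.5′, letters a–x): lon ⌊0.06160/0.0833333⌋ = 0 → a; lat ⌊0.02827/0.0416667⌋ = 0 → a.
Extended square (30″×15″, digits 0–9): lon ⌊0.06160/0.00833333⌋ = 7; lat ⌊0.02827/0.00416667⌋ = 6.

KA59aa76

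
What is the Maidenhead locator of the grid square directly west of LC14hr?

LC14gr

Longitude subsquare h = 7; −1 → 6 = g.
The latitude characters are unchanged.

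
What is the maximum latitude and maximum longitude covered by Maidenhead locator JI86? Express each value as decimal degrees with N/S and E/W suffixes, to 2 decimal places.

3.00° S, 18.00° E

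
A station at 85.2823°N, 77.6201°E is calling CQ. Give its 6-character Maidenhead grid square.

Add 180° to longitude and 90° to latitude: 257.6201, 175.2823.
Field (20°×10°, letters A–R): 257.6201/20 → 12 → M, 175.2823/10 → 17 → R; chars MR.
Square (2°×1°, digits 0–9): 17.6201/2 → 8, 5.2823/1 → 5; chars 85.
Subsquare (5′×2.5′, letters a–x): 1.6201/0.0833333 → 19 → t, 0.2823/0.0416667 → 6 → g; chars tg.

MR85tg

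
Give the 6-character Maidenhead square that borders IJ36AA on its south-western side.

Longitude subsquare a = 0; −1 → -1, wraps to 23 = x, carry into square.
Longitude square 3; −1 → 2.
Latitude subsquare a = 0; −1 → -1, wraps to 23 = x, carry into square.
Latitude square 6; −1 → 5.

IJ25xx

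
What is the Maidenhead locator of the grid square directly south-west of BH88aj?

Longitude subsquare a = 0; −1 → -1, wraps to 23 = x, carry into square.
Longitude square 8; −1 → 7.
Latitude subsquare j = 9; −1 → 8 = i.

BH78xi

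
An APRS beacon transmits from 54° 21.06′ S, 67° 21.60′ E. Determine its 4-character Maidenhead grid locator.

Shift to the Maidenhead origin (180°W, 90°S): lon 247.36, lat 35.65.
Field: lon ⌊247.36/20⌋ = 12 → M; lat ⌊35.65/10⌋ = 3 → D.
Square: lon ⌊7.36/2⌋ = 3; lat ⌊5.65/1⌋ = 5.

MD35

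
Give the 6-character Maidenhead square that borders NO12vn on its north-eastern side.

NO12wo

Longitude subsquare v = 21; +1 → 22 = w.
Latitude subsquare n = 13; +1 → 14 = o.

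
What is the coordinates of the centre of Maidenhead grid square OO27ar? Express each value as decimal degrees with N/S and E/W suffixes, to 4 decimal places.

57.7292° N, 104.0417° E

Field O=14, O=14: +14·20° lon, +14·10° lat → SW at lon 100°, lat 50°.
Square 2, 7: +2·2° lon, +7·1° lat → SW at lon 104°, lat 57°.
Subsquare a=0, r=17: +0·0.0833333° lon, +17·0.0416667° lat → SW at lon 104°, lat 57.7083°.
Cell spans 0.0833333° lon × 0.0416667° lat. Centre is SW corner plus half of each.
latitude 57.7292° N, longitude 104.0417° E.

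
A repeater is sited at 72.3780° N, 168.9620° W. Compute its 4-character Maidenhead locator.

Add 180° to longitude and 90° to latitude: 11.04, 162.38.
Field (20°×10°, letters A–R): lon ⌊11.04/20⌋ = 0 → A; lat ⌊162.38/10⌋ = 16 → Q.
Square (2°×1°, digits 0–9): lon ⌊11.04/2⌋ = 5; lat ⌊2.38/1⌋ = 2.

AQ52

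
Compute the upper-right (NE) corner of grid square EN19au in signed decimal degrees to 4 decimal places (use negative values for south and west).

49.8750, -97.9167

Field E=4, N=13: +4·20° lon, +13·10° lat → SW at lon -100°, lat 40°.
Square 1, 9: +1·2° lon, +9·1° lat → SW at lon -98°, lat 49°.
Subsquare a=0, u=20: +0·0.0833333° lon, +20·0.0416667° lat → SW at lon -98°, lat 49.8333°.
Cell spans 0.0833333° lon × 0.0416667° lat. NE corner is SW corner plus one full cell.
latitude 49.8750, longitude -97.9167.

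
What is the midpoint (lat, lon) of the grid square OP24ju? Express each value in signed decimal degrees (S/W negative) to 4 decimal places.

64.8542, 104.7917

Field O=14, P=15: +14·20° lon, +15·10° lat → SW at lon 100°, lat 60°.
Square 2, 4: +2·2° lon, +4·1° lat → SW at lon 104°, lat 64°.
Subsquare j=9, u=20: +9·0.0833333° lon, +20·0.0416667° lat → SW at lon 104.75°, lat 64.8333°.
Cell spans 0.0833333° lon × 0.0416667° lat. Centre is SW corner plus half of each.
latitude 64.8542, longitude 104.7917.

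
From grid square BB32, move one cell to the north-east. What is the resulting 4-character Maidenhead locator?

BB43

Longitude square 3; +1 → 4.
Latitude square 2; +1 → 3.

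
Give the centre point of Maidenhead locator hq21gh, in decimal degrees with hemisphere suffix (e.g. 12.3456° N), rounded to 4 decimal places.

Field H=7, Q=16: +7·20° lon, +16·10° lat → SW at lon -40°, lat 70°.
Square 2, 1: +2·2° lon, +1·1° lat → SW at lon -36°, lat 71°.
Subsquare g=6, h=7: +6·0.0833333° lon, +7·0.0416667° lat → SW at lon -35.5°, lat 71.2917°.
Cell spans 0.0833333° lon × 0.0416667° lat. Centre is SW corner plus half of each.
latitude 71.3125° N, longitude 35.4583° W.

71.3125° N, 35.4583° W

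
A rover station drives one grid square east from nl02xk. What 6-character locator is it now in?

Longitude subsquare x = 23; +1 → 24, wraps to 0 = a, carry into square.
Longitude square 0; +1 → 1.
The latitude characters are unchanged.

NL12ak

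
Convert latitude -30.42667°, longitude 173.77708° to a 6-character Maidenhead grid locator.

RF69vn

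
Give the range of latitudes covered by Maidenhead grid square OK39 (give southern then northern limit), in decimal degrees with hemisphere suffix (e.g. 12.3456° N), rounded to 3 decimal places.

19.000° N, 20.000° N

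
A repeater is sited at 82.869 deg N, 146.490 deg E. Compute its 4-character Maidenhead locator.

QR32

Add 180° to longitude and 90° to latitude: 326.49, 172.87.
Field: lon ⌊326.49/20⌋ = 16 → Q; lat ⌊172.87/10⌋ = 17 → R.
Square: lon ⌊6.49/2⌋ = 3; lat ⌊2.87/1⌋ = 2.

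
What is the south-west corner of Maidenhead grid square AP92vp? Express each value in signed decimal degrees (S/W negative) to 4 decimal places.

Field A=0, P=15: +0·20° lon, +15·10° lat → SW at lon -180°, lat 60°.
Square 9, 2: +9·2° lon, +2·1° lat → SW at lon -162°, lat 62°.
Subsquare v=21, p=15: +21·0.0833333° lon, +15·0.0416667° lat → SW at lon -160.25°, lat 62.625°.
latitude 62.6250, longitude -160.2500.

62.6250, -160.2500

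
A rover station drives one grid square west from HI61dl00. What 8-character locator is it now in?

Longitude extended square 0; −1 → -1, wraps to 9, carry into subsquare.
Longitude subsquare d = 3; −1 → 2 = c.
The latitude characters are unchanged.

HI61cl90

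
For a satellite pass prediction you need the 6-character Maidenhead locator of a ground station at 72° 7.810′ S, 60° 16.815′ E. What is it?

Shift to the Maidenhead origin (180°W, 90°S): lon 240.2802, lat 17.8698.
Field (20°×10°, letters A–R): 240.2802/20 → 12 → M, 17.8698/10 → 1 → B; chars MB.
Square (2°×1°, digits 0–9): 0.2802/2 → 0, 7.8698/1 → 7; chars 07.
Subsquare (5′×2.5′, letters a–x): 0.2802/0.0833333 → 3 → d, 0.8698/0.0416667 → 20 → u; chars du.

MB07du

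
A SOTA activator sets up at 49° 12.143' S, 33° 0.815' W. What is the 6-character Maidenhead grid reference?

HE30lt

Shift to the Maidenhead origin (180°W, 90°S): lon 146.9864, lat 40.7976.
Field: 146.9864/20 → 7 → H, 40.7976/10 → 4 → E; chars HE.
Square: 6.9864/2 → 3, 0.7976/1 → 0; chars 30.
Subsquare: 0.9864/0.0833333 → 11 → l, 0.7976/0.0416667 → 19 → t; chars lt.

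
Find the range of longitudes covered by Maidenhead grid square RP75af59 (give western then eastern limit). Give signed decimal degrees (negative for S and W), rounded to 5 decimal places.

174.04167, 174.05000

Field R=17, P=15: +17·20° lon, +15·10° lat → SW at lon 160°, lat 60°.
Square 7, 5: +7·2° lon, +5·1° lat → SW at lon 174°, lat 65°.
Subsquare a=0, f=5: +0·0.0833333° lon, +5·0.0416667° lat → SW at lon 174°, lat 65.2083°.
Extended square 5, 9: +5·0.00833333° lon, +9·0.00416667° lat → SW at lon 174.042°, lat 65.2458°.
Cell spans 0.00833333° lon × 0.00416667° lat.
west 174.04167, east 174.05000.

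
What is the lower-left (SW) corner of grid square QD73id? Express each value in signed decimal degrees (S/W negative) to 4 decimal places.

Field Q=16, D=3: +16·20° lon, +3·10° lat → SW at lon 140°, lat -60°.
Square 7, 3: +7·2° lon, +3·1° lat → SW at lon 154°, lat -57°.
Subsquare i=8, d=3: +8·0.0833333° lon, +3·0.0416667° lat → SW at lon 154.667°, lat -56.875°.
latitude -56.8750, longitude 154.6667.

-56.8750, 154.6667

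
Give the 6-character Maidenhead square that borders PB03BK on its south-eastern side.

Longitude subsquare b = 1; +1 → 2 = c.
Latitude subsquare k = 10; −1 → 9 = j.

PB03cj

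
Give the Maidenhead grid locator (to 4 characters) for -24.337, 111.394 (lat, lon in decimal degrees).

OG55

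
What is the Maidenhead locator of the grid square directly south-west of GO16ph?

GO16og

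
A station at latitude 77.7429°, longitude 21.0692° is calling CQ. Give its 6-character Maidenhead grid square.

KQ07mr

Offset from 180°W / 90°S: lon 201.0692°, lat 167.7429°.
Field: lon ⌊201.0692/20⌋ = 10 → K; lat ⌊167.7429/10⌋ = 16 → Q.
Square: lon ⌊1.0692/2⌋ = 0; lat ⌊7.7429/1⌋ = 7.
Subsquare: lon ⌊1.0692/0.0833333⌋ = 12 → m; lat ⌊0.7429/0.0416667⌋ = 17 → r.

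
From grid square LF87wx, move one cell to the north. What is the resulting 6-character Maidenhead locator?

Latitude subsquare x = 23; +1 → 24, wraps to 0 = a, carry into square.
Latitude square 7; +1 → 8.
The longitude characters are unchanged.

LF88wa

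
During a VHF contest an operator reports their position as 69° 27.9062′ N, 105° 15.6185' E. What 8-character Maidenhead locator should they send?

Shift to the Maidenhead origin (180°W, 90°S): lon 285.26031, lat 159.46510.
Field: 285.26031/20 → 14 → O, 159.46510/10 → 15 → P; chars OP.
Square: 5.26031/2 → 2, 9.46510/1 → 9; chars 29.
Subsquare: 1.26031/0.0833333 → 15 → p, 0.46510/0.0416667 → 11 → l; chars pl.
Extended square: 0.01031/0.00833333 → 1, 0.00677/0.00416667 → 1; chars 11.

OP29pl11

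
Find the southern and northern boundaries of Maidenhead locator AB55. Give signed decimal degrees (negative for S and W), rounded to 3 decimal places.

Field A=0, B=1: +0·20° lon, +1·10° lat → SW at lon -180°, lat -80°.
Square 5, 5: +5·2° lon, +5·1° lat → SW at lon -170°, lat -75°.
Cell spans 2° lon × 1° lat.
south -75.000, north -74.000.

-75.000, -74.000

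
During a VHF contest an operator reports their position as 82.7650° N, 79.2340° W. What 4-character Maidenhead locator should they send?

FR02

Shift to the Maidenhead origin (180°W, 90°S): lon 100.77, lat 172.76.
Field: 100.77/20 → 5 → F, 172.76/10 → 17 → R; chars FR.
Square: 0.77/2 → 0, 2.76/1 → 2; chars 02.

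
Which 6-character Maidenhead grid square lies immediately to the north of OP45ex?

Latitude subsquare x = 23; +1 → 24, wraps to 0 = a, carry into square.
Latitude square 5; +1 → 6.
The longitude characters are unchanged.

OP46ea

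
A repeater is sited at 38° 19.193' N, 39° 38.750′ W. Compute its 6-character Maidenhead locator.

HM08eh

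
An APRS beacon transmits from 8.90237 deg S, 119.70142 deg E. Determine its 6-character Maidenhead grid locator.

Offset from 180°W / 90°S: lon 299.7014°, lat 81.0976°.
Field: lon ⌊299.7014/20⌋ = 14 → O; lat ⌊81.0976/10⌋ = 8 → I.
Square: lon ⌊19.7014/2⌋ = 9; lat ⌊1.0976/1⌋ = 1.
Subsquare: lon ⌊1.7014/0.0833333⌋ = 20 → u; lat ⌊0.0976/0.0416667⌋ = 2 → c.

OI91uc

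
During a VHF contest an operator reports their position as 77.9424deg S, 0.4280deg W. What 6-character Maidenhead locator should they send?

IB92sb

Offset from 180°W / 90°S: lon 179.5720°, lat 12.0576°.
Field (20°×10°, letters A–R): 179.5720/20 → 8 → I, 12.0576/10 → 1 → B; chars IB.
Square (2°×1°, digits 0–9): 19.5720/2 → 9, 2.0576/1 → 2; chars 92.
Subsquare (5′×2.5′, letters a–x): 1.5720/0.0833333 → 18 → s, 0.0576/0.0416667 → 1 → b; chars sb.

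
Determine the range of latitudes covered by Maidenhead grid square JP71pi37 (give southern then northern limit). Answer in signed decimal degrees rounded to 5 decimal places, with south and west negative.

61.36250, 61.36667

Field J=9, P=15: +9·20° lon, +15·10° lat → SW at lon 0°, lat 60°.
Square 7, 1: +7·2° lon, +1·1° lat → SW at lon 14°, lat 61°.
Subsquare p=15, i=8: +15·0.0833333° lon, +8·0.0416667° lat → SW at lon 15.25°, lat 61.3333°.
Extended square 3, 7: +3·0.00833333° lon, +7·0.00416667° lat → SW at lon 15.275°, lat 61.3625°.
Cell spans 0.00833333° lon × 0.00416667° lat.
south 61.36250, north 61.36667.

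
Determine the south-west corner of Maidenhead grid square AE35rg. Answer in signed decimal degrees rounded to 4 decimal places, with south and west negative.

Field A=0, E=4: +0·20° lon, +4·10° lat → SW at lon -180°, lat -50°.
Square 3, 5: +3·2° lon, +5·1° lat → SW at lon -174°, lat -45°.
Subsquare r=17, g=6: +17·0.0833333° lon, +6·0.0416667° lat → SW at lon -172.583°, lat -44.75°.
latitude -44.7500, longitude -172.5833.

-44.7500, -172.5833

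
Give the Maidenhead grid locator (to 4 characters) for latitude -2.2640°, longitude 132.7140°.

Add 180° to longitude and 90° to latitude: 312.71, 87.74.
Field: lon ⌊312.71/20⌋ = 15 → P; lat ⌊87.74/10⌋ = 8 → I.
Square: lon ⌊12.71/2⌋ = 6; lat ⌊7.74/1⌋ = 7.

PI67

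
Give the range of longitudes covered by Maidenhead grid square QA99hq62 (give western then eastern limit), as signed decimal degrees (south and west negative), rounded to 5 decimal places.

158.63333, 158.64167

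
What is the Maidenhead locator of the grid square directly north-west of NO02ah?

MO92xi

Longitude subsquare a = 0; −1 → -1, wraps to 23 = x, carry into square.
Longitude square 0; −1 → -1, wraps to 9, carry into field.
Longitude field N = 13; −1 → 12 = M.
Latitude subsquare h = 7; +1 → 8 = i.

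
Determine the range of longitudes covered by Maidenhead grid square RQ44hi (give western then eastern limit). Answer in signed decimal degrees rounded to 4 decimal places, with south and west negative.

168.5833, 168.6667

Field R=17, Q=16: +17·20° lon, +16·10° lat → SW at lon 160°, lat 70°.
Square 4, 4: +4·2° lon, +4·1° lat → SW at lon 168°, lat 74°.
Subsquare h=7, i=8: +7·0.0833333° lon, +8·0.0416667° lat → SW at lon 168.583°, lat 74.3333°.
Cell spans 0.0833333° lon × 0.0416667° lat.
west 168.5833, east 168.6667.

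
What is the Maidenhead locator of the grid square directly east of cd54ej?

CD54fj

Longitude subsquare e = 4; +1 → 5 = f.
The latitude characters are unchanged.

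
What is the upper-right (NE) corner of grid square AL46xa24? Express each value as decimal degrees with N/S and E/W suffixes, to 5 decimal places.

26.02083° N, 170.05833° W

Field A=0, L=11: +0·20° lon, +11·10° lat → SW at lon -180°, lat 20°.
Square 4, 6: +4·2° lon, +6·1° lat → SW at lon -172°, lat 26°.
Subsquare x=23, a=0: +23·0.0833333° lon, +0·0.0416667° lat → SW at lon -170.083°, lat 26°.
Extended square 2, 4: +2·0.00833333° lon, +4·0.00416667° lat → SW at lon -170.067°, lat 26.0167°.
Cell spans 0.00833333° lon × 0.00416667° lat. NE corner is SW corner plus one full cell.
latitude 26.02083° N, longitude 170.05833° W.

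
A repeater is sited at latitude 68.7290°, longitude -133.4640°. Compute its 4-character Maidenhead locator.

CP38

Offset from 180°W / 90°S: lon 46.54°, lat 158.73°.
Field: 46.54/20 → 2 → C, 158.73/10 → 15 → P; chars CP.
Square: 6.54/2 → 3, 8.73/1 → 8; chars 38.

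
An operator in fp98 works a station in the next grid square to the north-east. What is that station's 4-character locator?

GP09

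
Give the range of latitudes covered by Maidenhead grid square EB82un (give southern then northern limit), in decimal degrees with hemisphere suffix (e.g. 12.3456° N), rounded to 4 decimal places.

77.4583° S, 77.4167° S

Field E=4, B=1: +4·20° lon, +1·10° lat → SW at lon -100°, lat -80°.
Square 8, 2: +8·2° lon, +2·1° lat → SW at lon -84°, lat -78°.
Subsquare u=20, n=13: +20·0.0833333° lon, +13·0.0416667° lat → SW at lon -82.3333°, lat -77.4583°.
Cell spans 0.0833333° lon × 0.0416667° lat.
south 77.4583° S, north 77.4167° S.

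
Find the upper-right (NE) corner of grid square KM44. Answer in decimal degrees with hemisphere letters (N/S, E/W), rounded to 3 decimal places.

35.000° N, 30.000° E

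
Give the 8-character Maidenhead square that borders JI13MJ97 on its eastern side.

JI13nj07

Longitude extended square 9; +1 → 10, wraps to 0, carry into subsquare.
Longitude subsquare m = 12; +1 → 13 = n.
The latitude characters are unchanged.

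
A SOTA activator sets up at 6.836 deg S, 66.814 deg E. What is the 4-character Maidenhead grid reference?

MI33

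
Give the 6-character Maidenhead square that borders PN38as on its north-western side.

PN28xt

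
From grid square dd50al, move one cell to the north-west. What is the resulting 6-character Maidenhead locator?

Longitude subsquare a = 0; −1 → -1, wraps to 23 = x, carry into square.
Longitude square 5; −1 → 4.
Latitude subsquare l = 11; +1 → 12 = m.

DD40xm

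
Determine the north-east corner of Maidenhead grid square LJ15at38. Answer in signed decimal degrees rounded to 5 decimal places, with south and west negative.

Field L=11, J=9: +11·20° lon, +9·10° lat → SW at lon 40°, lat 0°.
Square 1, 5: +1·2° lon, +5·1° lat → SW at lon 42°, lat 5°.
Subsquare a=0, t=19: +0·0.0833333° lon, +19·0.0416667° lat → SW at lon 42°, lat 5.79167°.
Extended square 3, 8: +3·0.00833333° lon, +8·0.00416667° lat → SW at lon 42.025°, lat 5.825°.
Cell spans 0.00833333° lon × 0.00416667° lat. NE corner is SW corner plus one full cell.
latitude 5.82917, longitude 42.03333.

5.82917, 42.03333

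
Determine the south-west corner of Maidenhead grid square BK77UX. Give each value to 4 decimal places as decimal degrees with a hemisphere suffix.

Field B=1, K=10: +1·20° lon, +10·10° lat → SW at lon -160°, lat 10°.
Square 7, 7: +7·2° lon, +7·1° lat → SW at lon -146°, lat 17°.
Subsquare u=20, x=23: +20·0.0833333° lon, +23·0.0416667° lat → SW at lon -144.333°, lat 17.9583°.
latitude 17.9583° N, longitude 144.3333° W.

17.9583° N, 144.3333° W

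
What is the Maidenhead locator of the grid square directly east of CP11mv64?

Longitude extended square 6; +1 → 7.
The latitude characters are unchanged.

CP11mv74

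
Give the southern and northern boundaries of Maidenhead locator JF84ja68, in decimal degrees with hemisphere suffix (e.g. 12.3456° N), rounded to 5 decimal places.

35.96667° S, 35.96250° S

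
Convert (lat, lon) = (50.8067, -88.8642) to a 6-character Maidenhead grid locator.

EO50nt

Offset from 180°W / 90°S: lon 91.1358°, lat 140.8067°.
Field: 91.1358/20 → 4 → E, 140.8067/10 → 14 → O; chars EO.
Square: 11.1358/2 → 5, 0.8067/1 → 0; chars 50.
Subsquare: 1.1358/0.0833333 → 13 → n, 0.8067/0.0416667 → 19 → t; chars nt.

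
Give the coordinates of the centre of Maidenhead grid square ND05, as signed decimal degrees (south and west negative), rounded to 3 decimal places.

Field N=13, D=3: +13·20° lon, +3·10° lat → SW at lon 80°, lat -60°.
Square 0, 5: +0·2° lon, +5·1° lat → SW at lon 80°, lat -55°.
Cell spans 2° lon × 1° lat. Centre is SW corner plus half of each.
latitude -54.500, longitude 81.000.

-54.500, 81.000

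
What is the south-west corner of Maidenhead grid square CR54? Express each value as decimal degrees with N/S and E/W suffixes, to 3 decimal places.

Field C=2, R=17: +2·20° lon, +17·10° lat → SW at lon -140°, lat 80°.
Square 5, 4: +5·2° lon, +4·1° lat → SW at lon -130°, lat 84°.
latitude 84.000° N, longitude 130.000° W.

84.000° N, 130.000° W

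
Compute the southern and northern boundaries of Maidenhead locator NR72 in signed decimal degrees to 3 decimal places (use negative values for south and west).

82.000, 83.000

Field N=13, R=17: +13·20° lon, +17·10° lat → SW at lon 80°, lat 80°.
Square 7, 2: +7·2° lon, +2·1° lat → SW at lon 94°, lat 82°.
Cell spans 2° lon × 1° lat.
south 82.000, north 83.000.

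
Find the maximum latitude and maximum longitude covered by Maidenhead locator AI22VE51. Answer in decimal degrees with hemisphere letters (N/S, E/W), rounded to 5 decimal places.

7.82500° S, 174.20000° W

Field A=0, I=8: +0·20° lon, +8·10° lat → SW at lon -180°, lat -10°.
Square 2, 2: +2·2° lon, +2·1° lat → SW at lon -176°, lat -8°.
Subsquare v=21, e=4: +21·0.0833333° lon, +4·0.0416667° lat → SW at lon -174.25°, lat -7.83333°.
Extended square 5, 1: +5·0.00833333° lon, +1·0.00416667° lat → SW at lon -174.208°, lat -7.82917°.
Cell spans 0.00833333° lon × 0.00416667° lat. NE corner is SW corner plus one full cell.
latitude 7.82500° S, longitude 174.20000° W.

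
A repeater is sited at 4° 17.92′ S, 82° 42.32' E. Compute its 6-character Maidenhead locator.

NI15iq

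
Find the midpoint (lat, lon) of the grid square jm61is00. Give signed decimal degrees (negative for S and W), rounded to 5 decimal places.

Field J=9, M=12: +9·20° lon, +12·10° lat → SW at lon 0°, lat 30°.
Square 6, 1: +6·2° lon, +1·1° lat → SW at lon 12°, lat 31°.
Subsquare i=8, s=18: +8·0.0833333° lon, +18·0.0416667° lat → SW at lon 12.6667°, lat 31.75°.
Extended square 0, 0: +0·0.00833333° lon, +0·0.00416667° lat → SW at lon 12.6667°, lat 31.75°.
Cell spans 0.00833333° lon × 0.00416667° lat. Centre is SW corner plus half of each.
latitude 31.75208, longitude 12.67083.

31.75208, 12.67083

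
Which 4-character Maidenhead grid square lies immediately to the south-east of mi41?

Longitude square 4; +1 → 5.
Latitude square 1; −1 → 0.

MI50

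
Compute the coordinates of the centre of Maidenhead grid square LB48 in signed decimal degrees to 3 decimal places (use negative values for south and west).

-71.500, 49.000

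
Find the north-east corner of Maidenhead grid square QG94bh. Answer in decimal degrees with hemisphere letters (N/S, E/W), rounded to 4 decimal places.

Field Q=16, G=6: +16·20° lon, +6·10° lat → SW at lon 140°, lat -30°.
Square 9, 4: +9·2° lon, +4·1° lat → SW at lon 158°, lat -26°.
Subsquare b=1, h=7: +1·0.0833333° lon, +7·0.0416667° lat → SW at lon 158.083°, lat -25.7083°.
Cell spans 0.0833333° lon × 0.0416667° lat. NE corner is SW corner plus one full cell.
latitude 25.6667° S, longitude 158.1667° E.

25.6667° S, 158.1667° E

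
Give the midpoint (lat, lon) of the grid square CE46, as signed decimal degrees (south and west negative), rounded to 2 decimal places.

Field C=2, E=4: +2·20° lon, +4·10° lat → SW at lon -140°, lat -50°.
Square 4, 6: +4·2° lon, +6·1° lat → SW at lon -132°, lat -44°.
Cell spans 2° lon × 1° lat. Centre is SW corner plus half of each.
latitude -43.50, longitude -131.00.

-43.50, -131.00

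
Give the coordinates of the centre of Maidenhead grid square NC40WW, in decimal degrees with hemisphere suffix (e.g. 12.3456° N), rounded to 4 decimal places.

69.0625° S, 89.8750° E

Field N=13, C=2: +13·20° lon, +2·10° lat → SW at lon 80°, lat -70°.
Square 4, 0: +4·2° lon, +0·1° lat → SW at lon 88°, lat -70°.
Subsquare w=22, w=22: +22·0.0833333° lon, +22·0.0416667° lat → SW at lon 89.8333°, lat -69.0833°.
Cell spans 0.0833333° lon × 0.0416667° lat. Centre is SW corner plus half of each.
latitude 69.0625° S, longitude 89.8750° E.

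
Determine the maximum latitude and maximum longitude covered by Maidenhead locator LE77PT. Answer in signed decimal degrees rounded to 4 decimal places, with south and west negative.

Field L=11, E=4: +11·20° lon, +4·10° lat → SW at lon 40°, lat -50°.
Square 7, 7: +7·2° lon, +7·1° lat → SW at lon 54°, lat -43°.
Subsquare p=15, t=19: +15·0.0833333° lon, +19·0.0416667° lat → SW at lon 55.25°, lat -42.2083°.
Cell spans 0.0833333° lon × 0.0416667° lat. NE corner is SW corner plus one full cell.
latitude -42.1667, longitude 55.3333.

-42.1667, 55.3333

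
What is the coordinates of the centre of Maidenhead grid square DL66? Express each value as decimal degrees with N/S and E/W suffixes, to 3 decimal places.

Field D=3, L=11: +3·20° lon, +11·10° lat → SW at lon -120°, lat 20°.
Square 6, 6: +6·2° lon, +6·1° lat → SW at lon -108°, lat 26°.
Cell spans 2° lon × 1° lat. Centre is SW corner plus half of each.
latitude 26.500° N, longitude 107.000° W.

26.500° N, 107.000° W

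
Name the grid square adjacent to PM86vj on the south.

Latitude subsquare j = 9; −1 → 8 = i.
The longitude characters are unchanged.

PM86vi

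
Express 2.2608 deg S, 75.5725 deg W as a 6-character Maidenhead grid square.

FI27fr

Add 180° to longitude and 90° to latitude: 104.4275, 87.7392.
Field (20°×10°, letters A–R): 104.4275/20 → 5 → F, 87.7392/10 → 8 → I; chars FI.
Square (2°×1°, digits 0–9): 4.4275/2 → 2, 7.7392/1 → 7; chars 27.
Subsquare (5′×2.5′, letters a–x): 0.4275/0.0833333 → 5 → f, 0.7392/0.0416667 → 17 → r; chars fr.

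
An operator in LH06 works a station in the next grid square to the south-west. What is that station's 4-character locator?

KH95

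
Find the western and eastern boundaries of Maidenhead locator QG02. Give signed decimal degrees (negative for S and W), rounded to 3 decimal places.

140.000, 142.000

Field Q=16, G=6: +16·20° lon, +6·10° lat → SW at lon 140°, lat -30°.
Square 0, 2: +0·2° lon, +2·1° lat → SW at lon 140°, lat -28°.
Cell spans 2° lon × 1° lat.
west 140.000, east 142.000.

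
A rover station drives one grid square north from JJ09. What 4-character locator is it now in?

JK00

Latitude square 9; +1 → 10, wraps to 0, carry into field.
Latitude field J = 9; +1 → 10 = K.
The longitude characters are unchanged.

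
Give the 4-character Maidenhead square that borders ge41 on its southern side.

GE40

Latitude square 1; −1 → 0.
The longitude characters are unchanged.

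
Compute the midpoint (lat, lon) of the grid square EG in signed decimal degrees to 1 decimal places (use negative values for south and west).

Field E=4, G=6: +4·20° lon, +6·10° lat → SW at lon -100°, lat -30°.
Cell spans 20° lon × 10° lat. Centre is SW corner plus half of each.
latitude -25.0, longitude -90.0.

-25.0, -90.0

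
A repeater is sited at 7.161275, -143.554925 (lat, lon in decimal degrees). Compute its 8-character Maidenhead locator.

BJ87fd38

Shift to the Maidenhead origin (180°W, 90°S): lon 36.44508, lat 97.16128.
Field: lon ⌊36.44508/20⌋ = 1 → B; lat ⌊97.16128/10⌋ = 9 → J.
Square: lon ⌊16.44508/2⌋ = 8; lat ⌊7.16128/1⌋ = 7.
Subsquare: lon ⌊0.44508/0.0833333⌋ = 5 → f; lat ⌊0.16128/0.0416667⌋ = 3 → d.
Extended square: lon ⌊0.02841/0.00833333⌋ = 3; lat ⌊0.03628/0.00416667⌋ = 8.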